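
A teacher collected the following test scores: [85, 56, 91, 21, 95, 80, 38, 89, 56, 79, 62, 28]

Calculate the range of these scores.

74

Step 1: Identify the maximum value: max = 95
Step 2: Identify the minimum value: min = 21
Step 3: Range = max - min = 95 - 21 = 74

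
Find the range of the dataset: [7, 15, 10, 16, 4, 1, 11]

15

Step 1: Identify the maximum value: max = 16
Step 2: Identify the minimum value: min = 1
Step 3: Range = max - min = 16 - 1 = 15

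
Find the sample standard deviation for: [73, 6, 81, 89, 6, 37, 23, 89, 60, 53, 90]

32.7347

Step 1: Compute the mean: 55.1818
Step 2: Sum of squared deviations from the mean: 10715.6364
Step 3: Sample variance = 10715.6364 / 10 = 1071.5636
Step 4: Standard deviation = sqrt(1071.5636) = 32.7347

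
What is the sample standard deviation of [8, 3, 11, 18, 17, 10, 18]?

5.757

Step 1: Compute the mean: 12.1429
Step 2: Sum of squared deviations from the mean: 198.8571
Step 3: Sample variance = 198.8571 / 6 = 33.1429
Step 4: Standard deviation = sqrt(33.1429) = 5.757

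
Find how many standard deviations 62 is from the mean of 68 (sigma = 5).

-1.2

Step 1: Recall the z-score formula: z = (x - mu) / sigma
Step 2: Substitute values: z = (62 - 68) / 5
Step 3: z = -6 / 5 = -1.2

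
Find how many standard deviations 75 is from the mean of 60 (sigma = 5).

3

Step 1: Recall the z-score formula: z = (x - mu) / sigma
Step 2: Substitute values: z = (75 - 60) / 5
Step 3: z = 15 / 5 = 3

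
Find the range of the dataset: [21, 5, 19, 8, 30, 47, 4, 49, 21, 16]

45

Step 1: Identify the maximum value: max = 49
Step 2: Identify the minimum value: min = 4
Step 3: Range = max - min = 49 - 4 = 45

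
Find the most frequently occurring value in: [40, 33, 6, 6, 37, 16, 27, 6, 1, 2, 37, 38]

6

Step 1: Count the frequency of each value:
  1: appears 1 time(s)
  2: appears 1 time(s)
  6: appears 3 time(s)
  16: appears 1 time(s)
  27: appears 1 time(s)
  33: appears 1 time(s)
  37: appears 2 time(s)
  38: appears 1 time(s)
  40: appears 1 time(s)
Step 2: The value 6 appears most frequently (3 times).
Step 3: Mode = 6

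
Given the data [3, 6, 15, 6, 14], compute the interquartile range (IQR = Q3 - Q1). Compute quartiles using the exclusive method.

10

Step 1: Sort the data: [3, 6, 6, 14, 15]
Step 2: n = 5
Step 3: Using the exclusive quartile method:
  Q1 = 4.5
  Q2 (median) = 6
  Q3 = 14.5
  IQR = Q3 - Q1 = 14.5 - 4.5 = 10
Step 4: IQR = 10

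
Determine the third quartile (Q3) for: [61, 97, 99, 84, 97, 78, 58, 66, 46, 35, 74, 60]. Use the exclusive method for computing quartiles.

93.75

Step 1: Sort the data: [35, 46, 58, 60, 61, 66, 74, 78, 84, 97, 97, 99]
Step 2: n = 12
Step 3: Using the exclusive quartile method:
  Q1 = 58.5
  Q2 (median) = 70
  Q3 = 93.75
  IQR = Q3 - Q1 = 93.75 - 58.5 = 35.25
Step 4: Q3 = 93.75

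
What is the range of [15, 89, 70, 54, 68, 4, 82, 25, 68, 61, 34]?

85

Step 1: Identify the maximum value: max = 89
Step 2: Identify the minimum value: min = 4
Step 3: Range = max - min = 89 - 4 = 85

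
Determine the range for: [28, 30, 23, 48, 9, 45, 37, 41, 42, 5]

43

Step 1: Identify the maximum value: max = 48
Step 2: Identify the minimum value: min = 5
Step 3: Range = max - min = 48 - 5 = 43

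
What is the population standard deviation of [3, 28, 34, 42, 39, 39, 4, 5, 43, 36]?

15.7737

Step 1: Compute the mean: 27.3
Step 2: Sum of squared deviations from the mean: 2488.1
Step 3: Population variance = 2488.1 / 10 = 248.81
Step 4: Standard deviation = sqrt(248.81) = 15.7737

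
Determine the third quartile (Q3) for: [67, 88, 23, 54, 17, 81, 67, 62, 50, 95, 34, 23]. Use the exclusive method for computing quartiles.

77.5

Step 1: Sort the data: [17, 23, 23, 34, 50, 54, 62, 67, 67, 81, 88, 95]
Step 2: n = 12
Step 3: Using the exclusive quartile method:
  Q1 = 25.75
  Q2 (median) = 58
  Q3 = 77.5
  IQR = Q3 - Q1 = 77.5 - 25.75 = 51.75
Step 4: Q3 = 77.5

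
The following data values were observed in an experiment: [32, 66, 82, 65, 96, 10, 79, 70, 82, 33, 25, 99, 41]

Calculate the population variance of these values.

762

Step 1: Compute the mean: (32 + 66 + 82 + 65 + 96 + 10 + 79 + 70 + 82 + 33 + 25 + 99 + 41) / 13 = 60
Step 2: Compute squared deviations from the mean:
  (32 - 60)^2 = 784
  (66 - 60)^2 = 36
  (82 - 60)^2 = 484
  (65 - 60)^2 = 25
  (96 - 60)^2 = 1296
  (10 - 60)^2 = 2500
  (79 - 60)^2 = 361
  (70 - 60)^2 = 100
  (82 - 60)^2 = 484
  (33 - 60)^2 = 729
  (25 - 60)^2 = 1225
  (99 - 60)^2 = 1521
  (41 - 60)^2 = 361
Step 3: Sum of squared deviations = 9906
Step 4: Population variance = 9906 / 13 = 762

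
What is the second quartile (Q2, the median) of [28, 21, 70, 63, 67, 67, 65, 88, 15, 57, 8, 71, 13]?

63

Step 1: Sort the data: [8, 13, 15, 21, 28, 57, 63, 65, 67, 67, 70, 71, 88]
Step 2: n = 13
Step 3: Q2 is the median. Since n is odd, it is the middle value at position 7: 63
Step 4: Q2 = 63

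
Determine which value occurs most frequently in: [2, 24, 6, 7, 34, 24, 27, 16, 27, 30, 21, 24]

24

Step 1: Count the frequency of each value:
  2: appears 1 time(s)
  6: appears 1 time(s)
  7: appears 1 time(s)
  16: appears 1 time(s)
  21: appears 1 time(s)
  24: appears 3 time(s)
  27: appears 2 time(s)
  30: appears 1 time(s)
  34: appears 1 time(s)
Step 2: The value 24 appears most frequently (3 times).
Step 3: Mode = 24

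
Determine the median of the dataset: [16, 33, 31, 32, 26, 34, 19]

31

Step 1: Sort the data in ascending order: [16, 19, 26, 31, 32, 33, 34]
Step 2: The number of values is n = 7.
Step 3: Since n is odd, the median is the middle value at position 4: 31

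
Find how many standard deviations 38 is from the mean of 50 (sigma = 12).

-1

Step 1: Recall the z-score formula: z = (x - mu) / sigma
Step 2: Substitute values: z = (38 - 50) / 12
Step 3: z = -12 / 12 = -1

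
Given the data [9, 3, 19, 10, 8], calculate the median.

9

Step 1: Sort the data in ascending order: [3, 8, 9, 10, 19]
Step 2: The number of values is n = 5.
Step 3: Since n is odd, the median is the middle value at position 3: 9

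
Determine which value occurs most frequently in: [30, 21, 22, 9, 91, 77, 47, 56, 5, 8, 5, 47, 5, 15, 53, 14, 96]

5

Step 1: Count the frequency of each value:
  5: appears 3 time(s)
  8: appears 1 time(s)
  9: appears 1 time(s)
  14: appears 1 time(s)
  15: appears 1 time(s)
  21: appears 1 time(s)
  22: appears 1 time(s)
  30: appears 1 time(s)
  47: appears 2 time(s)
  53: appears 1 time(s)
  56: appears 1 time(s)
  77: appears 1 time(s)
  91: appears 1 time(s)
  96: appears 1 time(s)
Step 2: The value 5 appears most frequently (3 times).
Step 3: Mode = 5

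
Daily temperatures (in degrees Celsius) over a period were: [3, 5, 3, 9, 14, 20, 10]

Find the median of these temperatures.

9

Step 1: Sort the data in ascending order: [3, 3, 5, 9, 10, 14, 20]
Step 2: The number of values is n = 7.
Step 3: Since n is odd, the median is the middle value at position 4: 9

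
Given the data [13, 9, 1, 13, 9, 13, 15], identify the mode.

13

Step 1: Count the frequency of each value:
  1: appears 1 time(s)
  9: appears 2 time(s)
  13: appears 3 time(s)
  15: appears 1 time(s)
Step 2: The value 13 appears most frequently (3 times).
Step 3: Mode = 13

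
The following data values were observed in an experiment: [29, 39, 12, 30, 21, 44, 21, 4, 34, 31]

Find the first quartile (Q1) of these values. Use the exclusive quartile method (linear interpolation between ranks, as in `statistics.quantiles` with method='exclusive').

18.75

Step 1: Sort the data: [4, 12, 21, 21, 29, 30, 31, 34, 39, 44]
Step 2: n = 10
Step 3: Using the exclusive quartile method:
  Q1 = 18.75
  Q2 (median) = 29.5
  Q3 = 35.25
  IQR = Q3 - Q1 = 35.25 - 18.75 = 16.5
Step 4: Q1 = 18.75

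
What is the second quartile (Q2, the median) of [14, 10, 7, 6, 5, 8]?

7.5

Step 1: Sort the data: [5, 6, 7, 8, 10, 14]
Step 2: n = 6
Step 3: Q2 is the median. Since n is even, it is the average of the values at positions 3 and 4:
  Q2 = (7 + 8) / 2 = 7.5
Step 4: Q2 = 7.5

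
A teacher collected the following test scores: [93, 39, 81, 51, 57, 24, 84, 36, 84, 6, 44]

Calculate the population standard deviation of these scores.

26.8307

Step 1: Compute the mean: 54.4545
Step 2: Sum of squared deviations from the mean: 7918.7273
Step 3: Population variance = 7918.7273 / 11 = 719.8843
Step 4: Standard deviation = sqrt(719.8843) = 26.8307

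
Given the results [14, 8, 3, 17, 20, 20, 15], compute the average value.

13.8571

Step 1: Sum all values: 14 + 8 + 3 + 17 + 20 + 20 + 15 = 97
Step 2: Count the number of values: n = 7
Step 3: Mean = sum / n = 97 / 7 = 13.8571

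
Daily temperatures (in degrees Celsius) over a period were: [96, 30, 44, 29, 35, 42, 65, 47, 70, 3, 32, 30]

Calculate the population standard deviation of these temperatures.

23.0125

Step 1: Compute the mean: 43.5833
Step 2: Sum of squared deviations from the mean: 6354.9167
Step 3: Population variance = 6354.9167 / 12 = 529.5764
Step 4: Standard deviation = sqrt(529.5764) = 23.0125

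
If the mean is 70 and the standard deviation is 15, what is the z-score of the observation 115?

3

Step 1: Recall the z-score formula: z = (x - mu) / sigma
Step 2: Substitute values: z = (115 - 70) / 15
Step 3: z = 45 / 15 = 3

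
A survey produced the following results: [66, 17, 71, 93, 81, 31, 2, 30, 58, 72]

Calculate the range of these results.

91

Step 1: Identify the maximum value: max = 93
Step 2: Identify the minimum value: min = 2
Step 3: Range = max - min = 93 - 2 = 91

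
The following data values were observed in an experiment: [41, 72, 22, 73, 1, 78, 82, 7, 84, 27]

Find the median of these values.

56.5

Step 1: Sort the data in ascending order: [1, 7, 22, 27, 41, 72, 73, 78, 82, 84]
Step 2: The number of values is n = 10.
Step 3: Since n is even, the median is the average of positions 5 and 6:
  Median = (41 + 72) / 2 = 56.5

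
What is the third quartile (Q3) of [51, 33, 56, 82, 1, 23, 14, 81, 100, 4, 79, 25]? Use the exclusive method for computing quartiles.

80.5

Step 1: Sort the data: [1, 4, 14, 23, 25, 33, 51, 56, 79, 81, 82, 100]
Step 2: n = 12
Step 3: Using the exclusive quartile method:
  Q1 = 16.25
  Q2 (median) = 42
  Q3 = 80.5
  IQR = Q3 - Q1 = 80.5 - 16.25 = 64.25
Step 4: Q3 = 80.5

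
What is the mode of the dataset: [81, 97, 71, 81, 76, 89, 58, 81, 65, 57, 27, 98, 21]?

81

Step 1: Count the frequency of each value:
  21: appears 1 time(s)
  27: appears 1 time(s)
  57: appears 1 time(s)
  58: appears 1 time(s)
  65: appears 1 time(s)
  71: appears 1 time(s)
  76: appears 1 time(s)
  81: appears 3 time(s)
  89: appears 1 time(s)
  97: appears 1 time(s)
  98: appears 1 time(s)
Step 2: The value 81 appears most frequently (3 times).
Step 3: Mode = 81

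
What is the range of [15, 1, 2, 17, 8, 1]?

16

Step 1: Identify the maximum value: max = 17
Step 2: Identify the minimum value: min = 1
Step 3: Range = max - min = 17 - 1 = 16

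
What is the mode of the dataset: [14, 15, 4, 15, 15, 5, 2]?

15

Step 1: Count the frequency of each value:
  2: appears 1 time(s)
  4: appears 1 time(s)
  5: appears 1 time(s)
  14: appears 1 time(s)
  15: appears 3 time(s)
Step 2: The value 15 appears most frequently (3 times).
Step 3: Mode = 15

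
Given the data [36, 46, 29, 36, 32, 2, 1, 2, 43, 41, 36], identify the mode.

36

Step 1: Count the frequency of each value:
  1: appears 1 time(s)
  2: appears 2 time(s)
  29: appears 1 time(s)
  32: appears 1 time(s)
  36: appears 3 time(s)
  41: appears 1 time(s)
  43: appears 1 time(s)
  46: appears 1 time(s)
Step 2: The value 36 appears most frequently (3 times).
Step 3: Mode = 36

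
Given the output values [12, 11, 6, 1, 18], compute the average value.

9.6

Step 1: Sum all values: 12 + 11 + 6 + 1 + 18 = 48
Step 2: Count the number of values: n = 5
Step 3: Mean = sum / n = 48 / 5 = 9.6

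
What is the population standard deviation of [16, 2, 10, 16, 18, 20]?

6.0461

Step 1: Compute the mean: 13.6667
Step 2: Sum of squared deviations from the mean: 219.3333
Step 3: Population variance = 219.3333 / 6 = 36.5556
Step 4: Standard deviation = sqrt(36.5556) = 6.0461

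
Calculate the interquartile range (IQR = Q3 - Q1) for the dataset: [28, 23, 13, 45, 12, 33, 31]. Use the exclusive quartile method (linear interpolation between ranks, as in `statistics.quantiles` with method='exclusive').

20

Step 1: Sort the data: [12, 13, 23, 28, 31, 33, 45]
Step 2: n = 7
Step 3: Using the exclusive quartile method:
  Q1 = 13
  Q2 (median) = 28
  Q3 = 33
  IQR = Q3 - Q1 = 33 - 13 = 20
Step 4: IQR = 20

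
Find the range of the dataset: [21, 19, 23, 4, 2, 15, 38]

36

Step 1: Identify the maximum value: max = 38
Step 2: Identify the minimum value: min = 2
Step 3: Range = max - min = 38 - 2 = 36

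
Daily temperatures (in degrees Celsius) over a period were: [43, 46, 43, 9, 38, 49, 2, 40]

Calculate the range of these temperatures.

47

Step 1: Identify the maximum value: max = 49
Step 2: Identify the minimum value: min = 2
Step 3: Range = max - min = 49 - 2 = 47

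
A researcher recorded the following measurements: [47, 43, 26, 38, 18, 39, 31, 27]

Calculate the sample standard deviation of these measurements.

9.7678

Step 1: Compute the mean: 33.625
Step 2: Sum of squared deviations from the mean: 667.875
Step 3: Sample variance = 667.875 / 7 = 95.4107
Step 4: Standard deviation = sqrt(95.4107) = 9.7678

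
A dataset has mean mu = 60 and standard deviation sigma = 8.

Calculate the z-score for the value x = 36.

-3

Step 1: Recall the z-score formula: z = (x - mu) / sigma
Step 2: Substitute values: z = (36 - 60) / 8
Step 3: z = -24 / 8 = -3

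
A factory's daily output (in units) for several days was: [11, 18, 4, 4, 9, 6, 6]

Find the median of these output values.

6

Step 1: Sort the data in ascending order: [4, 4, 6, 6, 9, 11, 18]
Step 2: The number of values is n = 7.
Step 3: Since n is odd, the median is the middle value at position 4: 6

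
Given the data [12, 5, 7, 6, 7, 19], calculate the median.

7

Step 1: Sort the data in ascending order: [5, 6, 7, 7, 12, 19]
Step 2: The number of values is n = 6.
Step 3: Since n is even, the median is the average of positions 3 and 4:
  Median = (7 + 7) / 2 = 7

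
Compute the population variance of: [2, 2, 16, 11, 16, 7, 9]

29.1429

Step 1: Compute the mean: (2 + 2 + 16 + 11 + 16 + 7 + 9) / 7 = 9
Step 2: Compute squared deviations from the mean:
  (2 - 9)^2 = 49
  (2 - 9)^2 = 49
  (16 - 9)^2 = 49
  (11 - 9)^2 = 4
  (16 - 9)^2 = 49
  (7 - 9)^2 = 4
  (9 - 9)^2 = 0
Step 3: Sum of squared deviations = 204
Step 4: Population variance = 204 / 7 = 29.1429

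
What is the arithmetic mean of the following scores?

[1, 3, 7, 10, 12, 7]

6.6667

Step 1: Sum all values: 1 + 3 + 7 + 10 + 12 + 7 = 40
Step 2: Count the number of values: n = 6
Step 3: Mean = sum / n = 40 / 6 = 6.6667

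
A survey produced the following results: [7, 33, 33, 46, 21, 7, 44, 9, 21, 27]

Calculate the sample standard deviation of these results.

14.413

Step 1: Compute the mean: 24.8
Step 2: Sum of squared deviations from the mean: 1869.6
Step 3: Sample variance = 1869.6 / 9 = 207.7333
Step 4: Standard deviation = sqrt(207.7333) = 14.413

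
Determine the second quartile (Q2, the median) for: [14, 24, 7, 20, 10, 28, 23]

20

Step 1: Sort the data: [7, 10, 14, 20, 23, 24, 28]
Step 2: n = 7
Step 3: Q2 is the median. Since n is odd, it is the middle value at position 4: 20
Step 4: Q2 = 20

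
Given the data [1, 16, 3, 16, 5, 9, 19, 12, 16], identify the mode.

16

Step 1: Count the frequency of each value:
  1: appears 1 time(s)
  3: appears 1 time(s)
  5: appears 1 time(s)
  9: appears 1 time(s)
  12: appears 1 time(s)
  16: appears 3 time(s)
  19: appears 1 time(s)
Step 2: The value 16 appears most frequently (3 times).
Step 3: Mode = 16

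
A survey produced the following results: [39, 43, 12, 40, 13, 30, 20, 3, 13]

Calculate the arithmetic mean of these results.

23.6667

Step 1: Sum all values: 39 + 43 + 12 + 40 + 13 + 30 + 20 + 3 + 13 = 213
Step 2: Count the number of values: n = 9
Step 3: Mean = sum / n = 213 / 9 = 23.6667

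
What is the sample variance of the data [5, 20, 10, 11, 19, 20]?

40.5667

Step 1: Compute the mean: (5 + 20 + 10 + 11 + 19 + 20) / 6 = 14.1667
Step 2: Compute squared deviations from the mean:
  (5 - 14.1667)^2 = 84.0278
  (20 - 14.1667)^2 = 34.0278
  (10 - 14.1667)^2 = 17.3611
  (11 - 14.1667)^2 = 10.0278
  (19 - 14.1667)^2 = 23.3611
  (20 - 14.1667)^2 = 34.0278
Step 3: Sum of squared deviations = 202.8333
Step 4: Sample variance = 202.8333 / 5 = 40.5667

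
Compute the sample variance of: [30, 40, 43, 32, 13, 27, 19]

114.4762

Step 1: Compute the mean: (30 + 40 + 43 + 32 + 13 + 27 + 19) / 7 = 29.1429
Step 2: Compute squared deviations from the mean:
  (30 - 29.1429)^2 = 0.7347
  (40 - 29.1429)^2 = 117.8776
  (43 - 29.1429)^2 = 192.0204
  (32 - 29.1429)^2 = 8.1633
  (13 - 29.1429)^2 = 260.5918
  (27 - 29.1429)^2 = 4.5918
  (19 - 29.1429)^2 = 102.8776
Step 3: Sum of squared deviations = 686.8571
Step 4: Sample variance = 686.8571 / 6 = 114.4762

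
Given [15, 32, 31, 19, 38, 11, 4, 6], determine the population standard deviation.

11.9687

Step 1: Compute the mean: 19.5
Step 2: Sum of squared deviations from the mean: 1146
Step 3: Population variance = 1146 / 8 = 143.25
Step 4: Standard deviation = sqrt(143.25) = 11.9687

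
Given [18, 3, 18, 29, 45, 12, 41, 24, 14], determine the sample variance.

187

Step 1: Compute the mean: (18 + 3 + 18 + 29 + 45 + 12 + 41 + 24 + 14) / 9 = 22.6667
Step 2: Compute squared deviations from the mean:
  (18 - 22.6667)^2 = 21.7778
  (3 - 22.6667)^2 = 386.7778
  (18 - 22.6667)^2 = 21.7778
  (29 - 22.6667)^2 = 40.1111
  (45 - 22.6667)^2 = 498.7778
  (12 - 22.6667)^2 = 113.7778
  (41 - 22.6667)^2 = 336.1111
  (24 - 22.6667)^2 = 1.7778
  (14 - 22.6667)^2 = 75.1111
Step 3: Sum of squared deviations = 1496
Step 4: Sample variance = 1496 / 8 = 187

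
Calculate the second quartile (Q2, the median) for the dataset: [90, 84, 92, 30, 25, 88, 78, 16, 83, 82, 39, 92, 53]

82

Step 1: Sort the data: [16, 25, 30, 39, 53, 78, 82, 83, 84, 88, 90, 92, 92]
Step 2: n = 13
Step 3: Q2 is the median. Since n is odd, it is the middle value at position 7: 82
Step 4: Q2 = 82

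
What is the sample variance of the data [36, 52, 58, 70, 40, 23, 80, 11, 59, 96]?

672.0556

Step 1: Compute the mean: (36 + 52 + 58 + 70 + 40 + 23 + 80 + 11 + 59 + 96) / 10 = 52.5
Step 2: Compute squared deviations from the mean:
  (36 - 52.5)^2 = 272.25
  (52 - 52.5)^2 = 0.25
  (58 - 52.5)^2 = 30.25
  (70 - 52.5)^2 = 306.25
  (40 - 52.5)^2 = 156.25
  (23 - 52.5)^2 = 870.25
  (80 - 52.5)^2 = 756.25
  (11 - 52.5)^2 = 1722.25
  (59 - 52.5)^2 = 42.25
  (96 - 52.5)^2 = 1892.25
Step 3: Sum of squared deviations = 6048.5
Step 4: Sample variance = 6048.5 / 9 = 672.0556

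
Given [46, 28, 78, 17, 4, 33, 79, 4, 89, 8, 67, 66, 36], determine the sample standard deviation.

30.3683

Step 1: Compute the mean: 42.6923
Step 2: Sum of squared deviations from the mean: 11066.7692
Step 3: Sample variance = 11066.7692 / 12 = 922.2308
Step 4: Standard deviation = sqrt(922.2308) = 30.3683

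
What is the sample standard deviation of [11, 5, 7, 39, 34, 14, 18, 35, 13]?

12.9626

Step 1: Compute the mean: 19.5556
Step 2: Sum of squared deviations from the mean: 1344.2222
Step 3: Sample variance = 1344.2222 / 8 = 168.0278
Step 4: Standard deviation = sqrt(168.0278) = 12.9626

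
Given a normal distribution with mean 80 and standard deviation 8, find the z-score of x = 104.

3

Step 1: Recall the z-score formula: z = (x - mu) / sigma
Step 2: Substitute values: z = (104 - 80) / 8
Step 3: z = 24 / 8 = 3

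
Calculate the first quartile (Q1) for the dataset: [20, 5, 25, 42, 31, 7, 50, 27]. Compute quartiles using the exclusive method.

10.25

Step 1: Sort the data: [5, 7, 20, 25, 27, 31, 42, 50]
Step 2: n = 8
Step 3: Using the exclusive quartile method:
  Q1 = 10.25
  Q2 (median) = 26
  Q3 = 39.25
  IQR = Q3 - Q1 = 39.25 - 10.25 = 29
Step 4: Q1 = 10.25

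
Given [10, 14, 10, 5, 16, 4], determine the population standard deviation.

4.3365

Step 1: Compute the mean: 9.8333
Step 2: Sum of squared deviations from the mean: 112.8333
Step 3: Population variance = 112.8333 / 6 = 18.8056
Step 4: Standard deviation = sqrt(18.8056) = 4.3365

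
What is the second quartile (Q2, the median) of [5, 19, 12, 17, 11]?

12

Step 1: Sort the data: [5, 11, 12, 17, 19]
Step 2: n = 5
Step 3: Q2 is the median. Since n is odd, it is the middle value at position 3: 12
Step 4: Q2 = 12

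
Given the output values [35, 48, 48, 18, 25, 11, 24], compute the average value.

29.8571

Step 1: Sum all values: 35 + 48 + 48 + 18 + 25 + 11 + 24 = 209
Step 2: Count the number of values: n = 7
Step 3: Mean = sum / n = 209 / 7 = 29.8571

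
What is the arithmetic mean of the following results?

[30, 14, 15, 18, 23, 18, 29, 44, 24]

23.8889

Step 1: Sum all values: 30 + 14 + 15 + 18 + 23 + 18 + 29 + 44 + 24 = 215
Step 2: Count the number of values: n = 9
Step 3: Mean = sum / n = 215 / 9 = 23.8889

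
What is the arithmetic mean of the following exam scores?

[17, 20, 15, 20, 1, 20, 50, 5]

18.5

Step 1: Sum all values: 17 + 20 + 15 + 20 + 1 + 20 + 50 + 5 = 148
Step 2: Count the number of values: n = 8
Step 3: Mean = sum / n = 148 / 8 = 18.5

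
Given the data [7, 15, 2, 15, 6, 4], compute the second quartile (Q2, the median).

6.5

Step 1: Sort the data: [2, 4, 6, 7, 15, 15]
Step 2: n = 6
Step 3: Q2 is the median. Since n is even, it is the average of the values at positions 3 and 4:
  Q2 = (6 + 7) / 2 = 6.5
Step 4: Q2 = 6.5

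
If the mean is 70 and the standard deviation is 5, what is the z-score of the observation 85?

3

Step 1: Recall the z-score formula: z = (x - mu) / sigma
Step 2: Substitute values: z = (85 - 70) / 5
Step 3: z = 15 / 5 = 3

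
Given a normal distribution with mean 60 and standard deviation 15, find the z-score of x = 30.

-2

Step 1: Recall the z-score formula: z = (x - mu) / sigma
Step 2: Substitute values: z = (30 - 60) / 15
Step 3: z = -30 / 15 = -2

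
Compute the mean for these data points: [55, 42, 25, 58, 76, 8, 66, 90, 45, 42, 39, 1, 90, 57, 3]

46.4667

Step 1: Sum all values: 55 + 42 + 25 + 58 + 76 + 8 + 66 + 90 + 45 + 42 + 39 + 1 + 90 + 57 + 3 = 697
Step 2: Count the number of values: n = 15
Step 3: Mean = sum / n = 697 / 15 = 46.4667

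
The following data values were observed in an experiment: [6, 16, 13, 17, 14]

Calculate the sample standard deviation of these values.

4.3243

Step 1: Compute the mean: 13.2
Step 2: Sum of squared deviations from the mean: 74.8
Step 3: Sample variance = 74.8 / 4 = 18.7
Step 4: Standard deviation = sqrt(18.7) = 4.3243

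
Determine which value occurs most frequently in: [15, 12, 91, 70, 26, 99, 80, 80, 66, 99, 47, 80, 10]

80

Step 1: Count the frequency of each value:
  10: appears 1 time(s)
  12: appears 1 time(s)
  15: appears 1 time(s)
  26: appears 1 time(s)
  47: appears 1 time(s)
  66: appears 1 time(s)
  70: appears 1 time(s)
  80: appears 3 time(s)
  91: appears 1 time(s)
  99: appears 2 time(s)
Step 2: The value 80 appears most frequently (3 times).
Step 3: Mode = 80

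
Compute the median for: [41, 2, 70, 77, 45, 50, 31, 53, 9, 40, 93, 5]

43

Step 1: Sort the data in ascending order: [2, 5, 9, 31, 40, 41, 45, 50, 53, 70, 77, 93]
Step 2: The number of values is n = 12.
Step 3: Since n is even, the median is the average of positions 6 and 7:
  Median = (41 + 45) / 2 = 43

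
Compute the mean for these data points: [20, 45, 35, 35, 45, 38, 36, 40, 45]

37.6667

Step 1: Sum all values: 20 + 45 + 35 + 35 + 45 + 38 + 36 + 40 + 45 = 339
Step 2: Count the number of values: n = 9
Step 3: Mean = sum / n = 339 / 9 = 37.6667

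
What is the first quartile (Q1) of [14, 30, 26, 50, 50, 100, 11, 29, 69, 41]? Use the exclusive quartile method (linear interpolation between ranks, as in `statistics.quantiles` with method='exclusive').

23

Step 1: Sort the data: [11, 14, 26, 29, 30, 41, 50, 50, 69, 100]
Step 2: n = 10
Step 3: Using the exclusive quartile method:
  Q1 = 23
  Q2 (median) = 35.5
  Q3 = 54.75
  IQR = Q3 - Q1 = 54.75 - 23 = 31.75
Step 4: Q1 = 23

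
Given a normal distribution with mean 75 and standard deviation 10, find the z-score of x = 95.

2

Step 1: Recall the z-score formula: z = (x - mu) / sigma
Step 2: Substitute values: z = (95 - 75) / 10
Step 3: z = 20 / 10 = 2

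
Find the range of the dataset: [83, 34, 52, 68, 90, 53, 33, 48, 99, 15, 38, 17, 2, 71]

97

Step 1: Identify the maximum value: max = 99
Step 2: Identify the minimum value: min = 2
Step 3: Range = max - min = 99 - 2 = 97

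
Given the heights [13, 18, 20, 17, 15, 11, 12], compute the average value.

15.1429

Step 1: Sum all values: 13 + 18 + 20 + 17 + 15 + 11 + 12 = 106
Step 2: Count the number of values: n = 7
Step 3: Mean = sum / n = 106 / 7 = 15.1429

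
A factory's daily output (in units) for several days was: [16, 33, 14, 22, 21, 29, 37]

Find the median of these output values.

22

Step 1: Sort the data in ascending order: [14, 16, 21, 22, 29, 33, 37]
Step 2: The number of values is n = 7.
Step 3: Since n is odd, the median is the middle value at position 4: 22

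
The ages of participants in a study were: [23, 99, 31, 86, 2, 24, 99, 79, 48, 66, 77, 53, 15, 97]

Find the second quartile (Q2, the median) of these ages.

59.5

Step 1: Sort the data: [2, 15, 23, 24, 31, 48, 53, 66, 77, 79, 86, 97, 99, 99]
Step 2: n = 14
Step 3: Q2 is the median. Since n is even, it is the average of the values at positions 7 and 8:
  Q2 = (53 + 66) / 2 = 59.5
Step 4: Q2 = 59.5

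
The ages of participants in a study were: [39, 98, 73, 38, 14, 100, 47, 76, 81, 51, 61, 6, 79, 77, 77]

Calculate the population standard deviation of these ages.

27.1265

Step 1: Compute the mean: 61.1333
Step 2: Sum of squared deviations from the mean: 11037.7333
Step 3: Population variance = 11037.7333 / 15 = 735.8489
Step 4: Standard deviation = sqrt(735.8489) = 27.1265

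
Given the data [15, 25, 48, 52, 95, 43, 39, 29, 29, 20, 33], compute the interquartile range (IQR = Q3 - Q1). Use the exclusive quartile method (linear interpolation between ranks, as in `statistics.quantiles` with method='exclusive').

23

Step 1: Sort the data: [15, 20, 25, 29, 29, 33, 39, 43, 48, 52, 95]
Step 2: n = 11
Step 3: Using the exclusive quartile method:
  Q1 = 25
  Q2 (median) = 33
  Q3 = 48
  IQR = Q3 - Q1 = 48 - 25 = 23
Step 4: IQR = 23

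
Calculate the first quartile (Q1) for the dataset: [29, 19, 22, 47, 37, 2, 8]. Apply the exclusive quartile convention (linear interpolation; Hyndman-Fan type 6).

8

Step 1: Sort the data: [2, 8, 19, 22, 29, 37, 47]
Step 2: n = 7
Step 3: Using the exclusive quartile method:
  Q1 = 8
  Q2 (median) = 22
  Q3 = 37
  IQR = Q3 - Q1 = 37 - 8 = 29
Step 4: Q1 = 8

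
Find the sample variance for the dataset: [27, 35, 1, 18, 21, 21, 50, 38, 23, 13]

189.1222

Step 1: Compute the mean: (27 + 35 + 1 + 18 + 21 + 21 + 50 + 38 + 23 + 13) / 10 = 24.7
Step 2: Compute squared deviations from the mean:
  (27 - 24.7)^2 = 5.29
  (35 - 24.7)^2 = 106.09
  (1 - 24.7)^2 = 561.69
  (18 - 24.7)^2 = 44.89
  (21 - 24.7)^2 = 13.69
  (21 - 24.7)^2 = 13.69
  (50 - 24.7)^2 = 640.09
  (38 - 24.7)^2 = 176.89
  (23 - 24.7)^2 = 2.89
  (13 - 24.7)^2 = 136.89
Step 3: Sum of squared deviations = 1702.1
Step 4: Sample variance = 1702.1 / 9 = 189.1222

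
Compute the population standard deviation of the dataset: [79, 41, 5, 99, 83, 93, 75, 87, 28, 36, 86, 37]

29.6857

Step 1: Compute the mean: 62.4167
Step 2: Sum of squared deviations from the mean: 10574.9167
Step 3: Population variance = 10574.9167 / 12 = 881.2431
Step 4: Standard deviation = sqrt(881.2431) = 29.6857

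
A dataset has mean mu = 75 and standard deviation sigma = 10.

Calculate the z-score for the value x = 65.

-1

Step 1: Recall the z-score formula: z = (x - mu) / sigma
Step 2: Substitute values: z = (65 - 75) / 10
Step 3: z = -10 / 10 = -1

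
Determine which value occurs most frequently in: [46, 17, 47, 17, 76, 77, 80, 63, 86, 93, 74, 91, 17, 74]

17

Step 1: Count the frequency of each value:
  17: appears 3 time(s)
  46: appears 1 time(s)
  47: appears 1 time(s)
  63: appears 1 time(s)
  74: appears 2 time(s)
  76: appears 1 time(s)
  77: appears 1 time(s)
  80: appears 1 time(s)
  86: appears 1 time(s)
  91: appears 1 time(s)
  93: appears 1 time(s)
Step 2: The value 17 appears most frequently (3 times).
Step 3: Mode = 17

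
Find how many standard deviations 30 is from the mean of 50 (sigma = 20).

-1

Step 1: Recall the z-score formula: z = (x - mu) / sigma
Step 2: Substitute values: z = (30 - 50) / 20
Step 3: z = -20 / 20 = -1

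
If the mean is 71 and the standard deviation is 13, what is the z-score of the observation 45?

-2

Step 1: Recall the z-score formula: z = (x - mu) / sigma
Step 2: Substitute values: z = (45 - 71) / 13
Step 3: z = -26 / 13 = -2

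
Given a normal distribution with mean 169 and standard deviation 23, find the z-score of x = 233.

2.7826

Step 1: Recall the z-score formula: z = (x - mu) / sigma
Step 2: Substitute values: z = (233 - 169) / 23
Step 3: z = 64 / 23 = 2.7826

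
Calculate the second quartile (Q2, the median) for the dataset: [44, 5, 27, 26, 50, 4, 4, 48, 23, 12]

24.5

Step 1: Sort the data: [4, 4, 5, 12, 23, 26, 27, 44, 48, 50]
Step 2: n = 10
Step 3: Q2 is the median. Since n is even, it is the average of the values at positions 5 and 6:
  Q2 = (23 + 26) / 2 = 24.5
Step 4: Q2 = 24.5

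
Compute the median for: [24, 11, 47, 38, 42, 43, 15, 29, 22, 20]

26.5

Step 1: Sort the data in ascending order: [11, 15, 20, 22, 24, 29, 38, 42, 43, 47]
Step 2: The number of values is n = 10.
Step 3: Since n is even, the median is the average of positions 5 and 6:
  Median = (24 + 29) / 2 = 26.5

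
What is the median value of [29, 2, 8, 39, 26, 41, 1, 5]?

17

Step 1: Sort the data in ascending order: [1, 2, 5, 8, 26, 29, 39, 41]
Step 2: The number of values is n = 8.
Step 3: Since n is even, the median is the average of positions 4 and 5:
  Median = (8 + 26) / 2 = 17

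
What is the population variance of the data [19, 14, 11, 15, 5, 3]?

31.4722

Step 1: Compute the mean: (19 + 14 + 11 + 15 + 5 + 3) / 6 = 11.1667
Step 2: Compute squared deviations from the mean:
  (19 - 11.1667)^2 = 61.3611
  (14 - 11.1667)^2 = 8.0278
  (11 - 11.1667)^2 = 0.0278
  (15 - 11.1667)^2 = 14.6944
  (5 - 11.1667)^2 = 38.0278
  (3 - 11.1667)^2 = 66.6944
Step 3: Sum of squared deviations = 188.8333
Step 4: Population variance = 188.8333 / 6 = 31.4722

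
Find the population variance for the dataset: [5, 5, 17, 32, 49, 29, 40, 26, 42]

219.5062

Step 1: Compute the mean: (5 + 5 + 17 + 32 + 49 + 29 + 40 + 26 + 42) / 9 = 27.2222
Step 2: Compute squared deviations from the mean:
  (5 - 27.2222)^2 = 493.8272
  (5 - 27.2222)^2 = 493.8272
  (17 - 27.2222)^2 = 104.4938
  (32 - 27.2222)^2 = 22.8272
  (49 - 27.2222)^2 = 474.2716
  (29 - 27.2222)^2 = 3.1605
  (40 - 27.2222)^2 = 163.2716
  (26 - 27.2222)^2 = 1.4938
  (42 - 27.2222)^2 = 218.3827
Step 3: Sum of squared deviations = 1975.5556
Step 4: Population variance = 1975.5556 / 9 = 219.5062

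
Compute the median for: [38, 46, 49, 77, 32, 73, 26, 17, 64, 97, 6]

46

Step 1: Sort the data in ascending order: [6, 17, 26, 32, 38, 46, 49, 64, 73, 77, 97]
Step 2: The number of values is n = 11.
Step 3: Since n is odd, the median is the middle value at position 6: 46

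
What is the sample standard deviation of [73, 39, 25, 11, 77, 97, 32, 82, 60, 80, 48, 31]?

27.2945

Step 1: Compute the mean: 54.5833
Step 2: Sum of squared deviations from the mean: 8194.9167
Step 3: Sample variance = 8194.9167 / 11 = 744.9924
Step 4: Standard deviation = sqrt(744.9924) = 27.2945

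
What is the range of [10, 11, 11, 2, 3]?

9

Step 1: Identify the maximum value: max = 11
Step 2: Identify the minimum value: min = 2
Step 3: Range = max - min = 11 - 2 = 9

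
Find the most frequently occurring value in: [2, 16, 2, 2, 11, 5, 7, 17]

2

Step 1: Count the frequency of each value:
  2: appears 3 time(s)
  5: appears 1 time(s)
  7: appears 1 time(s)
  11: appears 1 time(s)
  16: appears 1 time(s)
  17: appears 1 time(s)
Step 2: The value 2 appears most frequently (3 times).
Step 3: Mode = 2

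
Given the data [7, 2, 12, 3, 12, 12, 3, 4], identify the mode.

12

Step 1: Count the frequency of each value:
  2: appears 1 time(s)
  3: appears 2 time(s)
  4: appears 1 time(s)
  7: appears 1 time(s)
  12: appears 3 time(s)
Step 2: The value 12 appears most frequently (3 times).
Step 3: Mode = 12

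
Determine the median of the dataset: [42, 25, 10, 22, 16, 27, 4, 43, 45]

25

Step 1: Sort the data in ascending order: [4, 10, 16, 22, 25, 27, 42, 43, 45]
Step 2: The number of values is n = 9.
Step 3: Since n is odd, the median is the middle value at position 5: 25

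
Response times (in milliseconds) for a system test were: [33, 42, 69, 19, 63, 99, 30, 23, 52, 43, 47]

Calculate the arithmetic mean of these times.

47.2727

Step 1: Sum all values: 33 + 42 + 69 + 19 + 63 + 99 + 30 + 23 + 52 + 43 + 47 = 520
Step 2: Count the number of values: n = 11
Step 3: Mean = sum / n = 520 / 11 = 47.2727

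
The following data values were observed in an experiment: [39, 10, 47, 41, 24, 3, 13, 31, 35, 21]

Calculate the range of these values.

44

Step 1: Identify the maximum value: max = 47
Step 2: Identify the minimum value: min = 3
Step 3: Range = max - min = 47 - 3 = 44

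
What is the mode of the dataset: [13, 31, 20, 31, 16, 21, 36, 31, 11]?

31

Step 1: Count the frequency of each value:
  11: appears 1 time(s)
  13: appears 1 time(s)
  16: appears 1 time(s)
  20: appears 1 time(s)
  21: appears 1 time(s)
  31: appears 3 time(s)
  36: appears 1 time(s)
Step 2: The value 31 appears most frequently (3 times).
Step 3: Mode = 31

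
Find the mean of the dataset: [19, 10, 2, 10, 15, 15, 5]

10.8571

Step 1: Sum all values: 19 + 10 + 2 + 10 + 15 + 15 + 5 = 76
Step 2: Count the number of values: n = 7
Step 3: Mean = sum / n = 76 / 7 = 10.8571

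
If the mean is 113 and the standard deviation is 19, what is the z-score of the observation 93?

-1.0526

Step 1: Recall the z-score formula: z = (x - mu) / sigma
Step 2: Substitute values: z = (93 - 113) / 19
Step 3: z = -20 / 19 = -1.0526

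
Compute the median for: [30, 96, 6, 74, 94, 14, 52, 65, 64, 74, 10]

64

Step 1: Sort the data in ascending order: [6, 10, 14, 30, 52, 64, 65, 74, 74, 94, 96]
Step 2: The number of values is n = 11.
Step 3: Since n is odd, the median is the middle value at position 6: 64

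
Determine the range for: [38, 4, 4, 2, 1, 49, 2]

48

Step 1: Identify the maximum value: max = 49
Step 2: Identify the minimum value: min = 1
Step 3: Range = max - min = 49 - 1 = 48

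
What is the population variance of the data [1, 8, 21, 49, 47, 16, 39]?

316.1224

Step 1: Compute the mean: (1 + 8 + 21 + 49 + 47 + 16 + 39) / 7 = 25.8571
Step 2: Compute squared deviations from the mean:
  (1 - 25.8571)^2 = 617.8776
  (8 - 25.8571)^2 = 318.8776
  (21 - 25.8571)^2 = 23.5918
  (49 - 25.8571)^2 = 535.5918
  (47 - 25.8571)^2 = 447.0204
  (16 - 25.8571)^2 = 97.1633
  (39 - 25.8571)^2 = 172.7347
Step 3: Sum of squared deviations = 2212.8571
Step 4: Population variance = 2212.8571 / 7 = 316.1224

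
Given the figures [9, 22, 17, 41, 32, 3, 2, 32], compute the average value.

19.75

Step 1: Sum all values: 9 + 22 + 17 + 41 + 32 + 3 + 2 + 32 = 158
Step 2: Count the number of values: n = 8
Step 3: Mean = sum / n = 158 / 8 = 19.75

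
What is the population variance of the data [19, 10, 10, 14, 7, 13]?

14.4722

Step 1: Compute the mean: (19 + 10 + 10 + 14 + 7 + 13) / 6 = 12.1667
Step 2: Compute squared deviations from the mean:
  (19 - 12.1667)^2 = 46.6944
  (10 - 12.1667)^2 = 4.6944
  (10 - 12.1667)^2 = 4.6944
  (14 - 12.1667)^2 = 3.3611
  (7 - 12.1667)^2 = 26.6944
  (13 - 12.1667)^2 = 0.6944
Step 3: Sum of squared deviations = 86.8333
Step 4: Population variance = 86.8333 / 6 = 14.4722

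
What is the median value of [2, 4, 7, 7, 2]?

4

Step 1: Sort the data in ascending order: [2, 2, 4, 7, 7]
Step 2: The number of values is n = 5.
Step 3: Since n is odd, the median is the middle value at position 3: 4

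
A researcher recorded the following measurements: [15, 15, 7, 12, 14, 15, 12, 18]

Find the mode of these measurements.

15

Step 1: Count the frequency of each value:
  7: appears 1 time(s)
  12: appears 2 time(s)
  14: appears 1 time(s)
  15: appears 3 time(s)
  18: appears 1 time(s)
Step 2: The value 15 appears most frequently (3 times).
Step 3: Mode = 15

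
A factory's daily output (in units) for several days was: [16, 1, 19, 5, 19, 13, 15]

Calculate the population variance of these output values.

41.6735

Step 1: Compute the mean: (16 + 1 + 19 + 5 + 19 + 13 + 15) / 7 = 12.5714
Step 2: Compute squared deviations from the mean:
  (16 - 12.5714)^2 = 11.7551
  (1 - 12.5714)^2 = 133.898
  (19 - 12.5714)^2 = 41.3265
  (5 - 12.5714)^2 = 57.3265
  (19 - 12.5714)^2 = 41.3265
  (13 - 12.5714)^2 = 0.1837
  (15 - 12.5714)^2 = 5.898
Step 3: Sum of squared deviations = 291.7143
Step 4: Population variance = 291.7143 / 7 = 41.6735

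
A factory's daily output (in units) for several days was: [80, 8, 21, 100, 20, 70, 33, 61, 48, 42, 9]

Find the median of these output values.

42

Step 1: Sort the data in ascending order: [8, 9, 20, 21, 33, 42, 48, 61, 70, 80, 100]
Step 2: The number of values is n = 11.
Step 3: Since n is odd, the median is the middle value at position 6: 42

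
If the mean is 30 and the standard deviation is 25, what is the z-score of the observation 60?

1.2

Step 1: Recall the z-score formula: z = (x - mu) / sigma
Step 2: Substitute values: z = (60 - 30) / 25
Step 3: z = 30 / 25 = 1.2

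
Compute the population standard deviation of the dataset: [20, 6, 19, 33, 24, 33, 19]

8.652

Step 1: Compute the mean: 22
Step 2: Sum of squared deviations from the mean: 524
Step 3: Population variance = 524 / 7 = 74.8571
Step 4: Standard deviation = sqrt(74.8571) = 8.652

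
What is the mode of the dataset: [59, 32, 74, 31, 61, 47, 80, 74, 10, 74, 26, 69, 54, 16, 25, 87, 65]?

74

Step 1: Count the frequency of each value:
  10: appears 1 time(s)
  16: appears 1 time(s)
  25: appears 1 time(s)
  26: appears 1 time(s)
  31: appears 1 time(s)
  32: appears 1 time(s)
  47: appears 1 time(s)
  54: appears 1 time(s)
  59: appears 1 time(s)
  61: appears 1 time(s)
  65: appears 1 time(s)
  69: appears 1 time(s)
  74: appears 3 time(s)
  80: appears 1 time(s)
  87: appears 1 time(s)
Step 2: The value 74 appears most frequently (3 times).
Step 3: Mode = 74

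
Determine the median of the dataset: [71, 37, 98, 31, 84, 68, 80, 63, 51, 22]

65.5

Step 1: Sort the data in ascending order: [22, 31, 37, 51, 63, 68, 71, 80, 84, 98]
Step 2: The number of values is n = 10.
Step 3: Since n is even, the median is the average of positions 5 and 6:
  Median = (63 + 68) / 2 = 65.5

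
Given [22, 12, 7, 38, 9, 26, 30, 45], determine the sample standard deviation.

13.8248

Step 1: Compute the mean: 23.625
Step 2: Sum of squared deviations from the mean: 1337.875
Step 3: Sample variance = 1337.875 / 7 = 191.125
Step 4: Standard deviation = sqrt(191.125) = 13.8248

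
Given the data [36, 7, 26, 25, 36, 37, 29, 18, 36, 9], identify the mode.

36

Step 1: Count the frequency of each value:
  7: appears 1 time(s)
  9: appears 1 time(s)
  18: appears 1 time(s)
  25: appears 1 time(s)
  26: appears 1 time(s)
  29: appears 1 time(s)
  36: appears 3 time(s)
  37: appears 1 time(s)
Step 2: The value 36 appears most frequently (3 times).
Step 3: Mode = 36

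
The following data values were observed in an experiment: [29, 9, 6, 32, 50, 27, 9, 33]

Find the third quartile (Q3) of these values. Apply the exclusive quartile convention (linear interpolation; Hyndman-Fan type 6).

32.75

Step 1: Sort the data: [6, 9, 9, 27, 29, 32, 33, 50]
Step 2: n = 8
Step 3: Using the exclusive quartile method:
  Q1 = 9
  Q2 (median) = 28
  Q3 = 32.75
  IQR = Q3 - Q1 = 32.75 - 9 = 23.75
Step 4: Q3 = 32.75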